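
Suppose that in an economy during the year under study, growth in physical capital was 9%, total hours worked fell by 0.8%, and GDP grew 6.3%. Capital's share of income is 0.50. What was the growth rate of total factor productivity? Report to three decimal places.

Labor's share = 1 − 0.5 = 0.5.
Physical capital: 0.5 × 9 = 4.5 pp.
Total hours worked: 0.5 × (-0.8) = -0.4 pp.
TFP growth = 6.3 − 4.1 = 2.2%.

2.200%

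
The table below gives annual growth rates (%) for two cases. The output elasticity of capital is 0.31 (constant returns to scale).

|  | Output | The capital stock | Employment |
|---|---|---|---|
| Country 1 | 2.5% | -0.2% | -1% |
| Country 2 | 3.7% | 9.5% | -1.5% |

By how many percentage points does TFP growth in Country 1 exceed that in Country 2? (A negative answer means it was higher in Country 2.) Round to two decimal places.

Labor's share = 1 − 0.31 = 0.69.
Country 1: TFP = 2.5 + 0.062 + 0.69 = 3.252%.
Country 2: TFP = 3.7 − 2.945 + 1.035 = 1.79%.
Difference = 3.252 − (1.79) = 1.462 pp.

1.46 percentage points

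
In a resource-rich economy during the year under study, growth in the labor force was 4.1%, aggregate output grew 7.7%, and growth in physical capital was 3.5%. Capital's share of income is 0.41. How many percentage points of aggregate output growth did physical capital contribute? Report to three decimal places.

1.435

Contribution = share × growth = 0.41 × 3.5 = 1.435 pp.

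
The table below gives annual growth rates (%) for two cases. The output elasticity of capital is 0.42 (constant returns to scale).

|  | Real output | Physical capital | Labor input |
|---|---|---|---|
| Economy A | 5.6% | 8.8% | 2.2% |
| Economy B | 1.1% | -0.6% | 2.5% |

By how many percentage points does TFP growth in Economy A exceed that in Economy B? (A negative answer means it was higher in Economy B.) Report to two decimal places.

Labor's share = 1 − 0.42 = 0.58.
Economy A: TFP = 5.6 − 3.696 − 1.276 = 0.628%.
Economy B: TFP = 1.1 + 0.252 − 1.45 = -0.098%.
Difference = 0.628 − (-0.098) = 0.726 pp.

0.73 percentage points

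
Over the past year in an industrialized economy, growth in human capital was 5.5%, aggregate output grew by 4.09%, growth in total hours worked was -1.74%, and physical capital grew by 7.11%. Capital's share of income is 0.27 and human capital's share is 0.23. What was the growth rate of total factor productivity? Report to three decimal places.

Total factor productivity growth was 1.775%.

Labor's share = 1 − 0.27 − 0.23 = 0.5.
Physical capital: 0.27 × 7.11 = 1.9197 pp.
Human capital: 0.23 × 5.5 = 1.265 pp.
Total hours worked: 0.5 × (-1.74) = -0.87 pp.
TFP growth = 4.09 − 2.3147 = 1.7753%.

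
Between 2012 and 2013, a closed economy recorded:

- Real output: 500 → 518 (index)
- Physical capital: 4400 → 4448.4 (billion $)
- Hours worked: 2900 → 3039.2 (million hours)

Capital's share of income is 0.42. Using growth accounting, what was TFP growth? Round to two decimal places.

Real output growth = (518 − 500) / 500 = 3.6%.
Physical capital growth = (4448.4 − 4400) / 4400 = 1.1%.
Hours worked growth = (3039.2 − 2900) / 2900 = 4.8%.
Labor's share = 1 − 0.42 = 0.58.
Physical capital: 0.42 × 1.1 = 0.462 pp.
Hours worked: 0.58 × 4.8 = 2.784 pp.
TFP growth = 3.6 − 3.246 = 0.354%.

0.35%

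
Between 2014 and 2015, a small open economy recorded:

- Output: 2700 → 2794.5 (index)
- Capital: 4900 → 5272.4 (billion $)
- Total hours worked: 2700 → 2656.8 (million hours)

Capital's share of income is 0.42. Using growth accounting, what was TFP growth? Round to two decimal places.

1.24%

Output growth = (2794.5 − 2700) / 2700 = 3.5%.
Capital growth = (5272.4 − 4900) / 4900 = 7.6%.
Total hours worked growth = (2656.8 − 2700) / 2700 = -1.6%.
Labor's share = 1 − 0.42 = 0.58.
Capital: 0.42 × 7.6 = 3.192 pp.
Total hours worked: 0.58 × (-1.6) = -0.928 pp.
TFP growth = 3.5 − 2.264 = 1.236%.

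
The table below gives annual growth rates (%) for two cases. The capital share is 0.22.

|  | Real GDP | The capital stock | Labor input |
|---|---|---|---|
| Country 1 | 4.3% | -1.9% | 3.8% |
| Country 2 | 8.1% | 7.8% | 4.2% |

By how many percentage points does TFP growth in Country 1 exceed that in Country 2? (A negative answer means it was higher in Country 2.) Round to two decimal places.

Labor's share = 1 − 0.22 = 0.78.
Country 1: TFP = 4.3 + 0.418 − 2.964 = 1.754%.
Country 2: TFP = 8.1 − 1.716 − 3.276 = 3.108%.
Difference = 1.754 − (3.108) = -1.354 pp.

-1.35 percentage points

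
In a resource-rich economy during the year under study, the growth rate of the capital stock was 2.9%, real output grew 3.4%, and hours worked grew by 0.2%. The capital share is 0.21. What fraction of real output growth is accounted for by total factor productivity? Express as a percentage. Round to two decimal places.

Total factor productivity accounted for 77.44% of growth.

Labor's share = 1 − 0.21 = 0.79.
The capital stock: 0.21 × 2.9 = 0.609 pp.
Hours worked: 0.79 × 0.2 = 0.158 pp.
TFP growth = 3.4 − 0.767 = 2.633%.
TFP share of growth = 2.633 / 3.4 × 100 = 77.4412%.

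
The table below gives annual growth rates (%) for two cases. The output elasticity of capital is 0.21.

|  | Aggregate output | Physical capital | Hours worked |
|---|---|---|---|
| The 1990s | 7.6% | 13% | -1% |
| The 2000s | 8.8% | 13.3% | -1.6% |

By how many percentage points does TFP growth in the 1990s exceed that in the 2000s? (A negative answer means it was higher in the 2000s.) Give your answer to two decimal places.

Labor's share = 1 − 0.21 = 0.79.
The 1990s: TFP = 7.6 − 2.73 + 0.79 = 5.66%.
The 2000s: TFP = 8.8 − 2.793 + 1.264 = 7.271%.
Difference = 5.66 − (7.271) = -1.611 pp.

-1.61 percentage points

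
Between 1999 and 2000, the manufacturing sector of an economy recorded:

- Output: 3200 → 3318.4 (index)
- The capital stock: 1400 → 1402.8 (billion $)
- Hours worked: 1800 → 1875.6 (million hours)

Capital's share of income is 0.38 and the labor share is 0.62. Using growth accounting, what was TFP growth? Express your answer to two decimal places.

1.02%

Output growth = (3318.4 − 3200) / 3200 = 3.7%.
The capital stock growth = (1402.8 − 1400) / 1400 = 0.2%.
Hours worked growth = (1875.6 − 1800) / 1800 = 4.2%.
Labor's share = 1 − 0.38 = 0.62.
The capital stock: 0.38 × 0.2 = 0.076 pp.
Hours worked: 0.62 × 4.2 = 2.604 pp.
TFP growth = 3.7 − 2.68 = 1.02%.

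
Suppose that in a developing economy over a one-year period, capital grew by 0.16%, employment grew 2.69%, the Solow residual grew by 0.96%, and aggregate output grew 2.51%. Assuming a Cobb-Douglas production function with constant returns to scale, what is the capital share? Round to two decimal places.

0.45

gY = gA + α·gK + (1−α)·gL, so gY − gA − gL = α(gK − gL).
2.51 − 0.96 − 2.69 = α × (0.16 − 2.69).
-1.14 = -2.53 α, so α = 0.4506.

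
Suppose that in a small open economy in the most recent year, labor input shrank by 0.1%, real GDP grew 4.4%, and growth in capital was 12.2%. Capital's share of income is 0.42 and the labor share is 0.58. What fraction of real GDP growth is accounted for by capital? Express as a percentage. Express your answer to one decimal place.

116.5%

Capital contributed 0.42 × 12.2 = 5.124 pp.
Share of growth = 5.124 / 4.4 × 100 = 116.455%.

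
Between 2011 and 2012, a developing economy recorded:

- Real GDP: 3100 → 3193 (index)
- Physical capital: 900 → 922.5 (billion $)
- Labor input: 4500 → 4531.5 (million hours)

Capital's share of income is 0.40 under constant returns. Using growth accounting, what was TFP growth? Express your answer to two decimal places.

Real GDP growth = (3193 − 3100) / 3100 = 3%.
Physical capital growth = (922.5 − 900) / 900 = 2.5%.
Labor input growth = (4531.5 − 4500) / 4500 = 0.7%.
Labor's share = 1 − 0.4 = 0.6.
Physical capital: 0.4 × 2.5 = 1 pp.
Labor input: 0.6 × 0.7 = 0.42 pp.
TFP growth = 3 − 1.42 = 1.58%.

1.58%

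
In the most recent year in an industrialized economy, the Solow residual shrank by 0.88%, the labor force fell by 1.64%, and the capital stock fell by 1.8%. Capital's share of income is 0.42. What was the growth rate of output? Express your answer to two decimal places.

-2.59%

Labor's share = 1 − 0.42 = 0.58.
The capital stock: 0.42 × (-1.8) = -0.756 pp.
The labor force: 0.58 × (-1.64) = -0.9512 pp.
Output growth = -0.88 + (-1.7072) = -2.5872%.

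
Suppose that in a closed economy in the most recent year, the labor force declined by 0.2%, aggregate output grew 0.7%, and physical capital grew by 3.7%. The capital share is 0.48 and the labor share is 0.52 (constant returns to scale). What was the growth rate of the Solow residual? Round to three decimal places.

-0.972%

Labor's share = 1 − 0.48 = 0.52.
Physical capital: 0.48 × 3.7 = 1.776 pp.
The labor force: 0.52 × (-0.2) = -0.104 pp.
TFP growth = 0.7 − 1.672 = -0.972%.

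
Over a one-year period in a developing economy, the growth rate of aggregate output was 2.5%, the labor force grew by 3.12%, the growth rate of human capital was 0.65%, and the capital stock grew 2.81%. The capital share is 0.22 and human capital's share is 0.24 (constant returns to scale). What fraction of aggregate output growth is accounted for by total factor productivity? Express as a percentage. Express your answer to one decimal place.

Labor's share = 1 − 0.22 − 0.24 = 0.54.
The capital stock: 0.22 × 2.81 = 0.6182 pp.
Human capital: 0.24 × 0.65 = 0.156 pp.
The labor force: 0.54 × 3.12 = 1.6848 pp.
TFP growth = 2.5 − 2.459 = 0.041%.
TFP share of growth = 0.041 / 2.5 × 100 = 1.64%.

Total factor productivity accounted for 1.6% of growth.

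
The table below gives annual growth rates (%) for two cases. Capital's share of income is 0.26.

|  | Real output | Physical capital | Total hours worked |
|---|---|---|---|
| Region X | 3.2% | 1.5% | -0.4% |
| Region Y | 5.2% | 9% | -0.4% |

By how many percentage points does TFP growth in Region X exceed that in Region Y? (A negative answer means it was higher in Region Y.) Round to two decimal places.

-0.05 percentage points

Labor's share = 1 − 0.26 = 0.74.
Region X: TFP = 3.2 − 0.39 + 0.296 = 3.106%.
Region Y: TFP = 5.2 − 2.34 + 0.296 = 3.156%.
Difference = 3.106 − (3.156) = -0.05 pp.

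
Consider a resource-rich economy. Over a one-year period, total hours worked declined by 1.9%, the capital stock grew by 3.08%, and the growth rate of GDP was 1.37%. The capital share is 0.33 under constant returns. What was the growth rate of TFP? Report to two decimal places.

Labor's share = 1 − 0.33 = 0.67.
The capital stock: 0.33 × 3.08 = 1.0164 pp.
Total hours worked: 0.67 × (-1.9) = -1.273 pp.
TFP growth = 1.37 + 0.2566 = 1.6266%.

1.63%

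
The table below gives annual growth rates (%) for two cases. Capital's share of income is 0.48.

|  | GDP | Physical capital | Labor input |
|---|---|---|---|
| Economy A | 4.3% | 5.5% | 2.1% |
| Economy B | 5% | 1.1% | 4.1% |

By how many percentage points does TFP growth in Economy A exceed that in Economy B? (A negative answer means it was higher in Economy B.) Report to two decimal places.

Labor's share = 1 − 0.48 = 0.52.
Economy A: TFP = 4.3 − 2.64 − 1.092 = 0.568%.
Economy B: TFP = 5 − 0.528 − 2.132 = 2.34%.
Difference = 0.568 − (2.34) = -1.772 pp.

-1.77 percentage points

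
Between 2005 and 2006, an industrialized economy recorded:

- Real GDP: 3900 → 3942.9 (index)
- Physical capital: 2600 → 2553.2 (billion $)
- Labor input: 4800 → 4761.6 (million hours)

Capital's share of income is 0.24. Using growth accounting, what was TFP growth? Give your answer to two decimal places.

2.14%

Real GDP growth = (3942.9 − 3900) / 3900 = 1.1%.
Physical capital growth = (2553.2 − 2600) / 2600 = -1.8%.
Labor input growth = (4761.6 − 4800) / 4800 = -0.8%.
Labor's share = 1 − 0.24 = 0.76.
Physical capital: 0.24 × (-1.8) = -0.432 pp.
Labor input: 0.76 × (-0.8) = -0.608 pp.
TFP growth = 1.1 + 1.04 = 2.14%.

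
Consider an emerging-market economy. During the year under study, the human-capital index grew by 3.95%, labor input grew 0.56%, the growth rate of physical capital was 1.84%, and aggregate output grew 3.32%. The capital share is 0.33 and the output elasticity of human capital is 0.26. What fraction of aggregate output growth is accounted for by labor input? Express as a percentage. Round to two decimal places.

Labor's share = 1 − 0.33 − 0.26 = 0.41.
Labor input contributed 0.41 × 0.56 = 0.2296 pp.
Share of growth = 0.2296 / 3.32 × 100 = 6.9157%.

6.92%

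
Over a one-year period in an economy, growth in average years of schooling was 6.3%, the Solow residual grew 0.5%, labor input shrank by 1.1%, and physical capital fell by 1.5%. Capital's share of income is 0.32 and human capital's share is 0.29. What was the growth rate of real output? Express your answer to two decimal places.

Labor's share = 1 − 0.32 − 0.29 = 0.39.
Physical capital: 0.32 × (-1.5) = -0.48 pp.
Average years of schooling: 0.29 × 6.3 = 1.827 pp.
Labor input: 0.39 × (-1.1) = -0.429 pp.
Output growth = 0.5 + 0.918 = 1.418%.

1.42%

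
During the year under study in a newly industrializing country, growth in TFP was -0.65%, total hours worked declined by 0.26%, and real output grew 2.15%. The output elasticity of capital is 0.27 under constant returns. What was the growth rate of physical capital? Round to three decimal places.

Physical capital grew 11.073%.

Labor's share = 1 − 0.27 = 0.73.
gY = gA + 0.73×(-0.26) + 0.27×g.
0.27×g = 2.15 + 0.65 + 0.1898 = 2.9898.
g = 2.9898 / 0.27 = 11.07333%.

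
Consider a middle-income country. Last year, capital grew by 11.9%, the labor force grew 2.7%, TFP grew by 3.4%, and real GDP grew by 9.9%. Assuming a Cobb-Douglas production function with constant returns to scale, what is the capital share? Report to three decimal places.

gY = gA + α·gK + (1−α)·gL, so gY − gA − gL = α(gK − gL).
9.9 − 3.4 − 2.7 = α × (11.9 − 2.7).
3.8 = 9.2 α, so α = 0.41304.

α = 0.413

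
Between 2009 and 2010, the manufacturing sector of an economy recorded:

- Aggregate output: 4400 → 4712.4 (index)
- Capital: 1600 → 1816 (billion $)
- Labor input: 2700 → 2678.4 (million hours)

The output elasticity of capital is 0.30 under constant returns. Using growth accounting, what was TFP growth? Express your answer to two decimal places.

Aggregate output growth = (4712.4 − 4400) / 4400 = 7.1%.
Capital growth = (1816 − 1600) / 1600 = 13.5%.
Labor input growth = (2678.4 − 2700) / 2700 = -0.8%.
Labor's share = 1 − 0.3 = 0.7.
Capital: 0.3 × 13.5 = 4.05 pp.
Labor input: 0.7 × (-0.8) = -0.56 pp.
TFP growth = 7.1 − 3.49 = 3.61%.

3.61%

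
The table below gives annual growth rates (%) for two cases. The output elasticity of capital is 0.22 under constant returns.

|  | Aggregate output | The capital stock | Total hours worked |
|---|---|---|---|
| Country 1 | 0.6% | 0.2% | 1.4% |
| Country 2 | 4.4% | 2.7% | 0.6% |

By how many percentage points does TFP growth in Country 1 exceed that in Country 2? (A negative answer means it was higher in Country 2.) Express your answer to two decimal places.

-3.87 percentage points

Labor's share = 1 − 0.22 = 0.78.
Country 1: TFP = 0.6 − 0.044 − 1.092 = -0.536%.
Country 2: TFP = 4.4 − 0.594 − 0.468 = 3.338%.
Difference = -0.536 − (3.338) = -3.874 pp.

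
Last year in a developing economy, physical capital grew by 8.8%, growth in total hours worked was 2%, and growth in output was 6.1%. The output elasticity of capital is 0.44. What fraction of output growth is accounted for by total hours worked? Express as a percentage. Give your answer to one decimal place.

Labor's share = 1 − 0.44 = 0.56.
Total hours worked contributed 0.56 × 2 = 1.12 pp.
Share of growth = 1.12 / 6.1 × 100 = 18.361%.

18.4%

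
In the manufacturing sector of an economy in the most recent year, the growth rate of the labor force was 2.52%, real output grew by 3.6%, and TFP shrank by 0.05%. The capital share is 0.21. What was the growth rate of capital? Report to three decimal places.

Capital growth was 7.901%.

Labor's share = 1 − 0.21 = 0.79.
gY = gA + 0.79×2.52 + 0.21×g.
0.21×g = 3.6 + 0.05 − 1.9908 = 1.6592.
g = 1.6592 / 0.21 = 7.90095%.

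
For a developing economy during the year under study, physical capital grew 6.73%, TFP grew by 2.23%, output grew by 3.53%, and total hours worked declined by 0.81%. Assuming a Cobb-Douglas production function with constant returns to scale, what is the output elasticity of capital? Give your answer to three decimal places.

gY = gA + α·gK + (1−α)·gL, so gY − gA − gL = α(gK − gL).
3.53 − 2.23 + 0.81 = α × (6.73 − (-0.81)).
2.11 = 7.54 α, so α = 0.27984.

0.280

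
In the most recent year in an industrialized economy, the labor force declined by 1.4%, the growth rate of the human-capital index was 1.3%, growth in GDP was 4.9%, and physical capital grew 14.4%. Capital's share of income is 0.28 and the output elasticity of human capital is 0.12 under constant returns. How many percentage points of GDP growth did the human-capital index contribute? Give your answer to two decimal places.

Contribution = share × growth = 0.12 × 1.3 = 0.156 pp.

0.16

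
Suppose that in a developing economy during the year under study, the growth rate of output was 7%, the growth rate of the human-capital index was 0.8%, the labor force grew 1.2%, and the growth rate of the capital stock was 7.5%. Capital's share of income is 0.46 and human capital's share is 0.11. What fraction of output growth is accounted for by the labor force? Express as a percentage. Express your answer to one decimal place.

7.4%

Labor's share = 1 − 0.46 − 0.11 = 0.43.
The labor force contributed 0.43 × 1.2 = 0.516 pp.
Share of growth = 0.516 / 7 × 100 = 7.371%.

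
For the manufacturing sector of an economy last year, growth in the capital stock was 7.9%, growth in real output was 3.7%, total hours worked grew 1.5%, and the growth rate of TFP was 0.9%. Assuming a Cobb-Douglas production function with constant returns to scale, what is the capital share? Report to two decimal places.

gY = gA + α·gK + (1−α)·gL, so gY − gA − gL = α(gK − gL).
3.7 − 0.9 − 1.5 = α × (7.9 − 1.5).
1.3 = 6.4 α, so α = 0.2031.

α = 0.20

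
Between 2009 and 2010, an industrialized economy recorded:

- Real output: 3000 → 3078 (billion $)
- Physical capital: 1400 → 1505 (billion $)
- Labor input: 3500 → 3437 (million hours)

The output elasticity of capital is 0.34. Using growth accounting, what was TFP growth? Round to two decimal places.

1.24%

Real output growth = (3078 − 3000) / 3000 = 2.6%.
Physical capital growth = (1505 − 1400) / 1400 = 7.5%.
Labor input growth = (3437 − 3500) / 3500 = -1.8%.
Labor's share = 1 − 0.34 = 0.66.
Physical capital: 0.34 × 7.5 = 2.55 pp.
Labor input: 0.66 × (-1.8) = -1.188 pp.
TFP growth = 2.6 − 1.362 = 1.238%.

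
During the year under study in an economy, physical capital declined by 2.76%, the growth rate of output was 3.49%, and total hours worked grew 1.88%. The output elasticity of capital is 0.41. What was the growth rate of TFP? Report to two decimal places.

3.51%

Labor's share = 1 − 0.41 = 0.59.
Physical capital: 0.41 × (-2.76) = -1.1316 pp.
Total hours worked: 0.59 × 1.88 = 1.1092 pp.
TFP growth = 3.49 + 0.0224 = 3.5124%.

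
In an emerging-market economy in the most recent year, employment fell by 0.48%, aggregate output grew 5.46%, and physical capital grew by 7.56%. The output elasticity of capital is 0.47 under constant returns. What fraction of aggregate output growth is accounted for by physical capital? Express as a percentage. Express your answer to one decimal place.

Physical capital accounted for 65.1% of growth.

Physical capital contributed 0.47 × 7.56 = 3.5532 pp.
Share of growth = 3.5532 / 5.46 × 100 = 65.077%.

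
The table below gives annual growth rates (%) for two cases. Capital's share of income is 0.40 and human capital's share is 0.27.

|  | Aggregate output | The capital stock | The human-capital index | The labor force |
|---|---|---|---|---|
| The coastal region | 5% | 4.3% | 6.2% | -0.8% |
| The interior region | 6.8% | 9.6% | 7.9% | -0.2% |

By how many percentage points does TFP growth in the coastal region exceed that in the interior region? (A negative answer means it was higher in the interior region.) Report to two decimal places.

Labor's share = 1 − 0.4 − 0.27 = 0.33.
The coastal region: TFP = 5 − 1.72 − 1.674 + 0.264 = 1.87%.
The interior region: TFP = 6.8 − 3.84 − 2.133 + 0.066 = 0.893%.
Difference = 1.87 − (0.893) = 0.977 pp.

0.98 percentage points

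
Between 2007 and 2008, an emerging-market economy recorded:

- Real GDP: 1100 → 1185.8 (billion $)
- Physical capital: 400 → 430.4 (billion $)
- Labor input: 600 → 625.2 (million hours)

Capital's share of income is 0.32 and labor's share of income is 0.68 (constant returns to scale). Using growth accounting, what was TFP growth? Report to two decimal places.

Real GDP growth = (1185.8 − 1100) / 1100 = 7.8%.
Physical capital growth = (430.4 − 400) / 400 = 7.6%.
Labor input growth = (625.2 − 600) / 600 = 4.2%.
Labor's share = 1 − 0.32 = 0.68.
Physical capital: 0.32 × 7.6 = 2.432 pp.
Labor input: 0.68 × 4.2 = 2.856 pp.
TFP growth = 7.8 − 5.288 = 2.512%.

2.51%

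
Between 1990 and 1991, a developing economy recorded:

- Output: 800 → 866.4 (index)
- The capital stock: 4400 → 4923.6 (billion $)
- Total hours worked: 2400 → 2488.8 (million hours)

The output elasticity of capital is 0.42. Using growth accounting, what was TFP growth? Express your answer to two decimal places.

1.16%

Output growth = (866.4 − 800) / 800 = 8.3%.
The capital stock growth = (4923.6 − 4400) / 4400 = 11.9%.
Total hours worked growth = (2488.8 − 2400) / 2400 = 3.7%.
Labor's share = 1 − 0.42 = 0.58.
The capital stock: 0.42 × 11.9 = 4.998 pp.
Total hours worked: 0.58 × 3.7 = 2.146 pp.
TFP growth = 8.3 − 7.144 = 1.156%.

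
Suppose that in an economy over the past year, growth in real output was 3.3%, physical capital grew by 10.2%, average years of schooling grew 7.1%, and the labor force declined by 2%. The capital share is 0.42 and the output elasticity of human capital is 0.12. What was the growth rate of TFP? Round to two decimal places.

-0.92%

Labor's share = 1 − 0.42 − 0.12 = 0.46.
Physical capital: 0.42 × 10.2 = 4.284 pp.
Average years of schooling: 0.12 × 7.1 = 0.852 pp.
The labor force: 0.46 × (-2) = -0.92 pp.
TFP growth = 3.3 − 4.216 = -0.916%.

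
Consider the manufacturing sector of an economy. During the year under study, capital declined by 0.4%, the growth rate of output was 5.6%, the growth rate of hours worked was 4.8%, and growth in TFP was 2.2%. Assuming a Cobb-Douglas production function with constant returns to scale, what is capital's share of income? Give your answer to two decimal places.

gY = gA + α·gK + (1−α)·gL, so gY − gA − gL = α(gK − gL).
5.6 − 2.2 − 4.8 = α × (-0.4 − 4.8).
-1.4 = -5.2 α, so α = 0.2692.

α = 0.27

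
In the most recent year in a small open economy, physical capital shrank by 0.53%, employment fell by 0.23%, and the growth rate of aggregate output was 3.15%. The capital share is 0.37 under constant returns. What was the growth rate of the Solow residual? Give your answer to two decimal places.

Labor's share = 1 − 0.37 = 0.63.
Physical capital: 0.37 × (-0.53) = -0.1961 pp.
Employment: 0.63 × (-0.23) = -0.1449 pp.
TFP growth = 3.15 + 0.341 = 3.491%.

3.49%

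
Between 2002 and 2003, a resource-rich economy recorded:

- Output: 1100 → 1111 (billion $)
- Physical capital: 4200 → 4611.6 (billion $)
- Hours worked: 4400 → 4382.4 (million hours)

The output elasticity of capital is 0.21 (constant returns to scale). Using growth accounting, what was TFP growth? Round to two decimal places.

Output growth = (1111 − 1100) / 1100 = 1%.
Physical capital growth = (4611.6 − 4200) / 4200 = 9.8%.
Hours worked growth = (4382.4 − 4400) / 4400 = -0.4%.
Labor's share = 1 − 0.21 = 0.79.
Physical capital: 0.21 × 9.8 = 2.058 pp.
Hours worked: 0.79 × (-0.4) = -0.316 pp.
TFP growth = 1 − 1.742 = -0.742%.

-0.74%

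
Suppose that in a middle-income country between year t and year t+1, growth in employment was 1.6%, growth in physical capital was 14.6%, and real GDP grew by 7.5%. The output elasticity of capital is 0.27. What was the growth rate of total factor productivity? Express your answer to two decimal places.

Labor's share = 1 − 0.27 = 0.73.
Physical capital: 0.27 × 14.6 = 3.942 pp.
Employment: 0.73 × 1.6 = 1.168 pp.
TFP growth = 7.5 − 5.11 = 2.39%.

2.39%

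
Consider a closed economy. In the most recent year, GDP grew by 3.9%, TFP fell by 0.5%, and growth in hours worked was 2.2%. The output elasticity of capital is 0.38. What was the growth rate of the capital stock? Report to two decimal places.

7.99%

Labor's share = 1 − 0.38 = 0.62.
gY = gA + 0.62×2.2 + 0.38×g.
0.38×g = 3.9 + 0.5 − 1.364 = 3.036.
g = 3.036 / 0.38 = 7.9895%.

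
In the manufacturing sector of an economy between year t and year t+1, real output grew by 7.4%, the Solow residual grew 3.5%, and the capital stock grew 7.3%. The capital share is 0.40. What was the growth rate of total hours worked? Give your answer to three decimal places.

Total hours worked grew 1.633%.

Labor's share = 1 − 0.4 = 0.6.
gY = gA + 0.4×7.3 + 0.6×g.
0.6×g = 7.4 − 3.5 − 2.92 = 0.98.
g = 0.98 / 0.6 = 1.63333%.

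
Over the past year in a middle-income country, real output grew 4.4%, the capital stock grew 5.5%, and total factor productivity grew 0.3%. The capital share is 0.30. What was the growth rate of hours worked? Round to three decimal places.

Hours worked grew 3.500%.

Labor's share = 1 − 0.3 = 0.7.
gY = gA + 0.3×5.5 + 0.7×g.
0.7×g = 4.4 − 0.3 − 1.65 = 2.45.
g = 2.45 / 0.7 = 3.5%.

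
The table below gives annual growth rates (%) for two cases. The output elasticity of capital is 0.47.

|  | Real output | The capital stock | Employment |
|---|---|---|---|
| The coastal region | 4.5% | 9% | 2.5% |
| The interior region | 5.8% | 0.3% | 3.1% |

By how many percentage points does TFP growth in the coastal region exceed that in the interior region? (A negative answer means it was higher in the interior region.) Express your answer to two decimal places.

Labor's share = 1 − 0.47 = 0.53.
The coastal region: TFP = 4.5 − 4.23 − 1.325 = -1.055%.
The interior region: TFP = 5.8 − 0.141 − 1.643 = 4.016%.
Difference = -1.055 − (4.016) = -5.071 pp.

-5.07 percentage points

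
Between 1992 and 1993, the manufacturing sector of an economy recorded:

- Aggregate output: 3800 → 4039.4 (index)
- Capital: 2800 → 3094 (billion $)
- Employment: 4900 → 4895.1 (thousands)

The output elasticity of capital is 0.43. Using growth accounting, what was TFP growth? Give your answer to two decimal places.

Aggregate output growth = (4039.4 − 3800) / 3800 = 6.3%.
Capital growth = (3094 − 2800) / 2800 = 10.5%.
Employment growth = (4895.1 − 4900) / 4900 = -0.1%.
Labor's share = 1 − 0.43 = 0.57.
Capital: 0.43 × 10.5 = 4.515 pp.
Employment: 0.57 × (-0.1) = -0.057 pp.
TFP growth = 6.3 − 4.458 = 1.842%.

1.84%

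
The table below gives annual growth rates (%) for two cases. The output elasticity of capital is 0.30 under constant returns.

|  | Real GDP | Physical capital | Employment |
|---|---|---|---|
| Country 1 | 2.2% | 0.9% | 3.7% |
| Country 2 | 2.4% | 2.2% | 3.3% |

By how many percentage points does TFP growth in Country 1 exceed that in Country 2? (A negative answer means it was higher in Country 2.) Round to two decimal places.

-0.09 percentage points

Labor's share = 1 − 0.3 = 0.7.
Country 1: TFP = 2.2 − 0.27 − 2.59 = -0.66%.
Country 2: TFP = 2.4 − 0.66 − 2.31 = -0.57%.
Difference = -0.66 − (-0.57) = -0.09 pp.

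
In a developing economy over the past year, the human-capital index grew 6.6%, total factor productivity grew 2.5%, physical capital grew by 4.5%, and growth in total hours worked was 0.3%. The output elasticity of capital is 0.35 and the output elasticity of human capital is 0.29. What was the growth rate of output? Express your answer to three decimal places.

Labor's share = 1 − 0.35 − 0.29 = 0.36.
Physical capital: 0.35 × 4.5 = 1.575 pp.
The human-capital index: 0.29 × 6.6 = 1.914 pp.
Total hours worked: 0.36 × 0.3 = 0.108 pp.
Output growth = 2.5 + 3.597 = 6.097%.

6.097%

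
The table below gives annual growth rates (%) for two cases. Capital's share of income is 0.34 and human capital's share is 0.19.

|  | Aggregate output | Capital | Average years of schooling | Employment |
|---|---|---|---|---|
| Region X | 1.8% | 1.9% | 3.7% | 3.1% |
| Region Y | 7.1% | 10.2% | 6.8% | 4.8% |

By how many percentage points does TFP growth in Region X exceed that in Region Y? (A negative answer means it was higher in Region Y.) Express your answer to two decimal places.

-1.09 percentage points

Labor's share = 1 − 0.34 − 0.19 = 0.47.
Region X: TFP = 1.8 − 0.646 − 0.703 − 1.457 = -1.006%.
Region Y: TFP = 7.1 − 3.468 − 1.292 − 2.256 = 0.084%.
Difference = -1.006 − (0.084) = -1.09 pp.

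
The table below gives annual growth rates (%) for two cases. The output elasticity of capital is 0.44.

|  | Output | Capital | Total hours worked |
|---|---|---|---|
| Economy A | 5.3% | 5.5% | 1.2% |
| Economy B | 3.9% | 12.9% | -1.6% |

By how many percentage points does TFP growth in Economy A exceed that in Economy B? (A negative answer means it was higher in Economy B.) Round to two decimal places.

Labor's share = 1 − 0.44 = 0.56.
Economy A: TFP = 5.3 − 2.42 − 0.672 = 2.208%.
Economy B: TFP = 3.9 − 5.676 + 0.896 = -0.88%.
Difference = 2.208 − (-0.88) = 3.088 pp.

3.09 percentage points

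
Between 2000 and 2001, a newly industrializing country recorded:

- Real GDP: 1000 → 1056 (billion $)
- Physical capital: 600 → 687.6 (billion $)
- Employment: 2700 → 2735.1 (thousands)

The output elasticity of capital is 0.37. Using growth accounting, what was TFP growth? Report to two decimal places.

-0.62%

Real GDP growth = (1056 − 1000) / 1000 = 5.6%.
Physical capital growth = (687.6 − 600) / 600 = 14.6%.
Employment growth = (2735.1 − 2700) / 2700 = 1.3%.
Labor's share = 1 − 0.37 = 0.63.
Physical capital: 0.37 × 14.6 = 5.402 pp.
Employment: 0.63 × 1.3 = 0.819 pp.
TFP growth = 5.6 − 6.221 = -0.621%.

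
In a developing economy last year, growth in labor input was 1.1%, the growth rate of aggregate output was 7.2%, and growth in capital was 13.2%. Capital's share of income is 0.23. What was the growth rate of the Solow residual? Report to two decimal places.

3.32%

Labor's share = 1 − 0.23 = 0.77.
Capital: 0.23 × 13.2 = 3.036 pp.
Labor input: 0.77 × 1.1 = 0.847 pp.
TFP growth = 7.2 − 3.883 = 3.317%.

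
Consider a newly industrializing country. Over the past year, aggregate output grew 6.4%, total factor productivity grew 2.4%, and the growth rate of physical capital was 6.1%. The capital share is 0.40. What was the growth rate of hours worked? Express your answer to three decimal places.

Labor's share = 1 − 0.4 = 0.6.
gY = gA + 0.4×6.1 + 0.6×g.
0.6×g = 6.4 − 2.4 − 2.44 = 1.56.
g = 1.56 / 0.6 = 2.6%.

2.600%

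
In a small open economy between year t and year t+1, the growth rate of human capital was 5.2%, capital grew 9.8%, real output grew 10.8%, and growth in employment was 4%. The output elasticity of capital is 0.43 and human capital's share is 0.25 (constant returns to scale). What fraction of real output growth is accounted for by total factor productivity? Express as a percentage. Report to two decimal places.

Labor's share = 1 − 0.43 − 0.25 = 0.32.
Capital: 0.43 × 9.8 = 4.214 pp.
Human capital: 0.25 × 5.2 = 1.3 pp.
Employment: 0.32 × 4 = 1.28 pp.
TFP growth = 10.8 − 6.794 = 4.006%.
TFP share of growth = 4.006 / 10.8 × 100 = 37.0926%.

Total factor productivity accounted for 37.09% of growth.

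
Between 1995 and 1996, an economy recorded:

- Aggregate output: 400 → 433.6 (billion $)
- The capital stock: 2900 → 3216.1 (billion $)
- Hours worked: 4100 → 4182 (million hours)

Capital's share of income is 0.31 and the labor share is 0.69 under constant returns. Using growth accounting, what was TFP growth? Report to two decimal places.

TFP grew 3.64%.

Aggregate output growth = (433.6 − 400) / 400 = 8.4%.
The capital stock growth = (3216.1 − 2900) / 2900 = 10.9%.
Hours worked growth = (4182 − 4100) / 4100 = 2%.
Labor's share = 1 − 0.31 = 0.69.
The capital stock: 0.31 × 10.9 = 3.379 pp.
Hours worked: 0.69 × 2 = 1.38 pp.
TFP growth = 8.4 − 4.759 = 3.641%.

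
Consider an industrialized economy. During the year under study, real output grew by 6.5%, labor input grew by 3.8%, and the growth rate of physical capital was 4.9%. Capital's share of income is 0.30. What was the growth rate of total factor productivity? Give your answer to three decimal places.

2.370%

Labor's share = 1 − 0.3 = 0.7.
Physical capital: 0.3 × 4.9 = 1.47 pp.
Labor input: 0.7 × 3.8 = 2.66 pp.
TFP growth = 6.5 − 4.13 = 2.37%.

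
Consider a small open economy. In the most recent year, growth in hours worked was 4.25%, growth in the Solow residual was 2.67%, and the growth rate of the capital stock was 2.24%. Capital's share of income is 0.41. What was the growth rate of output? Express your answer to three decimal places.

6.096%

Labor's share = 1 − 0.41 = 0.59.
The capital stock: 0.41 × 2.24 = 0.9184 pp.
Hours worked: 0.59 × 4.25 = 2.5075 pp.
Output growth = 2.67 + 3.4259 = 6.0959%.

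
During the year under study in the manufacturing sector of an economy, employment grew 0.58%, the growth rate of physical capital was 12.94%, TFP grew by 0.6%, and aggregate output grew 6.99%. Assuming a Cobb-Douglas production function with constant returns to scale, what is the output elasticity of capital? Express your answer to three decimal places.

gY = gA + α·gK + (1−α)·gL, so gY − gA − gL = α(gK − gL).
6.99 − 0.6 − 0.58 = α × (12.94 − 0.58).
5.81 = 12.36 α, so α = 0.47006.

The output elasticity of capital is 0.470.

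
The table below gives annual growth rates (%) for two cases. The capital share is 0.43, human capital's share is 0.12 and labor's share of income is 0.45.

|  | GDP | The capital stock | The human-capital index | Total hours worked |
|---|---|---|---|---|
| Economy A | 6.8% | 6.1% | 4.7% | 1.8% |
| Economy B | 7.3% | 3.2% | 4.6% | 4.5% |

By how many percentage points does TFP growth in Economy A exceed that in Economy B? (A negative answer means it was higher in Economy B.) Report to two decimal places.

-0.54 percentage points

Labor's share = 1 − 0.43 − 0.12 = 0.45.
Economy A: TFP = 6.8 − 2.623 − 0.564 − 0.81 = 2.803%.
Economy B: TFP = 7.3 − 1.376 − 0.552 − 2.025 = 3.347%.
Difference = 2.803 − (3.347) = -0.544 pp.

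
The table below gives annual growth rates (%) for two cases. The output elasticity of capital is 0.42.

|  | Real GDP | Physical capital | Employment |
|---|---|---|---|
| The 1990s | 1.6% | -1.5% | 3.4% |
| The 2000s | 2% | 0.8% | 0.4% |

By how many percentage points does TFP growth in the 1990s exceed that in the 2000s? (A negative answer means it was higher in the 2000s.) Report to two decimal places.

Labor's share = 1 − 0.42 = 0.58.
The 1990s: TFP = 1.6 + 0.63 − 1.972 = 0.258%.
The 2000s: TFP = 2 − 0.336 − 0.232 = 1.432%.
Difference = 0.258 − (1.432) = -1.174 pp.

-1.17 percentage points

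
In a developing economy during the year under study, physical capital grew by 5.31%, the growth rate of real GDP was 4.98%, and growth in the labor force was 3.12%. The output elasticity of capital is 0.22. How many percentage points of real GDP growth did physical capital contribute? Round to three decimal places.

Contribution = share × growth = 0.22 × 5.31 = 1.1682 pp.

1.168 pp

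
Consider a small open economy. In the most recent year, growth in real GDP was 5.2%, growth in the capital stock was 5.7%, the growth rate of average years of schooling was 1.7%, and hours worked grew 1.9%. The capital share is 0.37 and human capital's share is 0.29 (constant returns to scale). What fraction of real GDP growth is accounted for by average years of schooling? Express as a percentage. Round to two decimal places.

Average years of schooling contributed 0.29 × 1.7 = 0.493 pp.
Share of growth = 0.493 / 5.2 × 100 = 9.4808%.

Average years of schooling accounted for 9.48% of growth.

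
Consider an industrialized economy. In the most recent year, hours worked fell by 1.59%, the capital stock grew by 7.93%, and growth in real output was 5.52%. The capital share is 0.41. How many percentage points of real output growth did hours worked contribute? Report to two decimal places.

Labor's share = 1 − 0.41 = 0.59.
Contribution = share × growth = 0.59 × (-1.59) = -0.9381 pp.

-0.94 pp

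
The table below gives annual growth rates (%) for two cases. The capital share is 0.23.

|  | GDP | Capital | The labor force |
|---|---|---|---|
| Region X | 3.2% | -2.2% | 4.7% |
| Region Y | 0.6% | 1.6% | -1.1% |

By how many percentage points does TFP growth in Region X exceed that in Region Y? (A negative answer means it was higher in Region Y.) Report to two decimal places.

-0.99 percentage points

Labor's share = 1 − 0.23 = 0.77.
Region X: TFP = 3.2 + 0.506 − 3.619 = 0.087%.
Region Y: TFP = 0.6 − 0.368 + 0.847 = 1.079%.
Difference = 0.087 − (1.079) = -0.992 pp.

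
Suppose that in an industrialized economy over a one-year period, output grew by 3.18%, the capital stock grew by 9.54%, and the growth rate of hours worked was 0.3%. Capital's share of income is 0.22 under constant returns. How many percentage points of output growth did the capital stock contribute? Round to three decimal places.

Contribution = share × growth = 0.22 × 9.54 = 2.0988 pp.

2.099 percentage points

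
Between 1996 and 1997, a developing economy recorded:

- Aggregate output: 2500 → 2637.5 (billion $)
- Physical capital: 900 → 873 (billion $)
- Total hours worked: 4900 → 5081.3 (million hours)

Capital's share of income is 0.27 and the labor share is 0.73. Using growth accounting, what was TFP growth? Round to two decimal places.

Aggregate output growth = (2637.5 − 2500) / 2500 = 5.5%.
Physical capital growth = (873 − 900) / 900 = -3%.
Total hours worked growth = (5081.3 − 4900) / 4900 = 3.7%.
Labor's share = 1 − 0.27 = 0.73.
Physical capital: 0.27 × (-3) = -0.81 pp.
Total hours worked: 0.73 × 3.7 = 2.701 pp.
TFP growth = 5.5 − 1.891 = 3.609%.

TFP growth was 3.61%.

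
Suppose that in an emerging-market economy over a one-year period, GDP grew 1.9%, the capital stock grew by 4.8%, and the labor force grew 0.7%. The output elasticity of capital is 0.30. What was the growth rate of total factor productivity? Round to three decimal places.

Labor's share = 1 − 0.3 = 0.7.
The capital stock: 0.3 × 4.8 = 1.44 pp.
The labor force: 0.7 × 0.7 = 0.49 pp.
TFP growth = 1.9 − 1.93 = -0.03%.

-0.030%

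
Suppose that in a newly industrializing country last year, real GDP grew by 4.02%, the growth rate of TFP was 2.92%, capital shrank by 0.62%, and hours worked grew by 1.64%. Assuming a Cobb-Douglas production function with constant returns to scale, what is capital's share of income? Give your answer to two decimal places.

Capital's share of income is 0.24.

gY = gA + α·gK + (1−α)·gL, so gY − gA − gL = α(gK − gL).
4.02 − 2.92 − 1.64 = α × (-0.62 − 1.64).
-0.54 = -2.26 α, so α = 0.2389.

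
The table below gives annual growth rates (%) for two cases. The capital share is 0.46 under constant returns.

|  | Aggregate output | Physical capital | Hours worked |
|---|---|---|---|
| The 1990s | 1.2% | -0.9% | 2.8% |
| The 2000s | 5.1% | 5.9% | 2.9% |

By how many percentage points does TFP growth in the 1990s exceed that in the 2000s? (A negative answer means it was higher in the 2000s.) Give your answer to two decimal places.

Labor's share = 1 − 0.46 = 0.54.
The 1990s: TFP = 1.2 + 0.414 − 1.512 = 0.102%.
The 2000s: TFP = 5.1 − 2.714 − 1.566 = 0.82%.
Difference = 0.102 − (0.82) = -0.718 pp.

-0.72 percentage points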